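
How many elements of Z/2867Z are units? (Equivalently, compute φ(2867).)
Z/2867Z has φ(2867) = 2760 units

An element a ∈ Z/2867Z is a unit iff gcd(a, 2867) = 1, so the number of units is φ(2867). φ is multiplicative, with φ(p^e) = p^e − p^(e−1). Factorise 2867 = 47 · 61. Then
  φ(2867) = (47 − 1) · (61 − 1) = 46 · 60 = 2760.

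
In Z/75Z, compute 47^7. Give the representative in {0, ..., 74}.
Use repeated squaring. Binary(7) = 111. Walk through the bits of the exponent 7 left-to-right: at each bit after the leading one, square the running value, then multiply by 47 if the bit is 1 (always reducing mod 75):
  bit 1 = 1 (leading): start with 47.
  bit 2 = 1: square 47^2 = 2209 ≡ 34; bit is 1, so multiply 34·47 = 1598 ≡ 23 (mod 75).
  bit 3 = 1: square 23^2 = 529 ≡ 4; bit is 1, so multiply 4·47 = 188 ≡ 38 (mod 75).
Final value: 47^7 ≡ 38 (mod 75).

Final answer: 38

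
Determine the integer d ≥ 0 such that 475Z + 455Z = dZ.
(475, 455) = (5); d = 5

In the PID Z, (a, b) is generated by gcd(a, b). Compute gcd(475, 455) with the extended Euclidean algorithm, tracking rows (r, s, t) with s·475 + t·455 = r:
  row A: (475, 1, 0)   [1·475 + 0·455 = 475]
  row B: (455, 0, 1)   [0·475 + 1·455 = 455]
  475 = 1·455 + 20   → row C = row A − 1·row B = (20, 1, −1)   [check: 1·475 − 1·455 = 20]
  455 = 22·20 + 15   → row D = row B − 22·row C = (15, −22, 23)   [check: −22·475 + 23·455 = 15]
  20 = 1·15 + 5   → row E = row C − 1·row D = (5, 23, −24)   [check: 23·475 − 24·455 = 5]
  15 = 3·5 + 0   → remainder 0, stop. gcd = 5 (last nonzero row E).
So gcd(475, 455) = 5, with Bézout identity 23·475 − 24·455 = 5. Containment (⊇): the Bézout identity exhibits 5 as an element of (475, 455), giving (5) ⊆ (475, 455). Containment (⊆): since 5 | 475 and 5 | 455 (475 = 5·95, 455 = 5·91), every Z-linear combination of 475 and 455 is divisible by 5, so (475, 455) ⊆ (5). Therefore (475, 455) = (5), d = 5.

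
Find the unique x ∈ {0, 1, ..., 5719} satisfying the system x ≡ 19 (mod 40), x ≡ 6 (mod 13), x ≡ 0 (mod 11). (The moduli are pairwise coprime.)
The moduli 40, 13, 11 are pairwise coprime, so by the CRT there is a unique solution mod 40·13·11 = 5720.
Solve by successive substitution. Start with x ≡ 19 (mod 40).
  Combine with x ≡ 6 (mod 13): write x = 19 + 40·t and require 19 + 40·t ≡ 6 (mod 13), i.e. 40·t ≡ 6 − 19 ≡ 0 (mod 13). Since 40^(−1) ≡ 1 (mod 13) (40 ≡ 1 (mod 13)), t ≡ 1·0 ≡ 0 (mod 13). So x ≡ 19 + 40·0 = 19 (mod 520).
  Combine with x ≡ 0 (mod 11): write x = 19 + 520·t and require 19 + 520·t ≡ 0 (mod 11), i.e. 520·t ≡ 0 − 19 ≡ 3 (mod 11). Since 520^(−1) ≡ 4 (mod 11) (520 ≡ 3 (mod 11)), t ≡ 4·3 ≡ 1 (mod 11). So x ≡ 19 + 520·1 = 539 (mod 5720).
Unique solution in [0, 5720): x = 539.

Final answer: x ≡ 539 (mod 5720); the representative in [0, 5720) is 539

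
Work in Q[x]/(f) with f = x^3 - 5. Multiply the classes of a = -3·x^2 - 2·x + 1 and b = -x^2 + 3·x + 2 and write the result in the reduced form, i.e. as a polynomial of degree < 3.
a · b ≡ -13·x^2 + 14·x - 33 (mod f(x))

First multiply in Q[x] without reducing: a · b = 3·x^4 - 7·x^3 - 13·x^2 - x + 2. Now divide by f(x) = x^3 - 5, eliminating the leading term at each step:
  leading term 3·x^4: subtract (3·x)·f(x) = 3·x^4 - 15·x, leaving -7·x^3 - 13·x^2 + 14·x + 2
  leading term -7·x^3: subtract (-7)·f(x) = 35 - 7·x^3, leaving -13·x^2 + 14·x - 33
The degree is now < 3, so this is the remainder. Hence a · b ≡ -13·x^2 + 14·x - 33 in Q[x]/(f).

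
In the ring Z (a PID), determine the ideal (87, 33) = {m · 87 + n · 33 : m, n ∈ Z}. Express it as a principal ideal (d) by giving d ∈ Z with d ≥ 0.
In the PID Z, (a, b) is generated by gcd(a, b). Compute gcd(87, 33) with the extended Euclidean algorithm, tracking rows (r, s, t) with s·87 + t·33 = r:
  row A: (87, 1, 0)   [1·87 + 0·33 = 87]
  row B: (33, 0, 1)   [0·87 + 1·33 = 33]
  87 = 2·33 + 21   → row C = row A − 2·row B = (21, 1, −2)   [check: 1·87 − 2·33 = 21]
  33 = 1·21 + 12   → row D = row B − 1·row C = (12, −1, 3)   [check: −1·87 + 3·33 = 12]
  21 = 1·12 + 9   → row E = row C − 1·row D = (9, 2, −5)   [check: 2·87 − 5·33 = 9]
  12 = 1·9 + 3   → row F = row D − 1·row E = (3, −3, 8)   [check: −3·87 + 8·33 = 3]
  9 = 3·3 + 0   → remainder 0, stop. gcd = 3 (last nonzero row F).
So gcd(87, 33) = 3, with Bézout identity −3·87 + 8·33 = 3. Containment (⊇): the Bézout identity exhibits 3 as an element of (87, 33), giving (3) ⊆ (87, 33). Containment (⊆): since 3 | 87 and 3 | 33 (87 = 3·29, 33 = 3·11), every Z-linear combination of 87 and 33 is divisible by 3, so (87, 33) ⊆ (3). Therefore (87, 33) = (3), d = 3.

Final answer: (87, 33) = (3); d = 3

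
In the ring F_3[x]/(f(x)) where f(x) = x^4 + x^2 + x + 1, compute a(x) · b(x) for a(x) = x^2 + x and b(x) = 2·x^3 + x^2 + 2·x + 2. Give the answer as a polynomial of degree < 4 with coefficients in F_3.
Multiply as integer polynomials: a · b = 2·x^5 + 3·x^4 + 3·x^3 + 4·x^2 + 2·x. Reducing coefficients mod 3: a · b ≡ 2·x^5 + x^2 + 2·x. Now divide by f(x) = x^4 + x^2 + x + 1 in F_3[x], eliminating the leading term at each step:
  leading term 2·x^5: subtract (2·x)·f(x) = 2·x^5 + 2·x^3 + 2·x^2 + 2·x, leaving x^3 + 2·x^2 (coefficients mod 3)
The degree is now < 4, so this is the remainder. Hence a · b ≡ x^3 + 2·x^2 in F_3[x]/(f).

Final answer: a · b ≡ x^3 + 2·x^2 (mod f(x))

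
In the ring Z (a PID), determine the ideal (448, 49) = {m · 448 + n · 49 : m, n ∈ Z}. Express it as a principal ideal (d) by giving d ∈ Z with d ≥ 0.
(448, 49) = (7); d = 7

In the PID Z, (a, b) is generated by gcd(a, b). Compute gcd(448, 49) with the extended Euclidean algorithm, tracking rows (r, s, t) with s·448 + t·49 = r:
  row A: (448, 1, 0)   [1·448 + 0·49 = 448]
  row B: (49, 0, 1)   [0·448 + 1·49 = 49]
  448 = 9·49 + 7   → row C = row A − 9·row B = (7, 1, −9)   [check: 1·448 − 9·49 = 7]
  49 = 7·7 + 0   → remainder 0, stop. gcd = 7 (last nonzero row C).
So gcd(448, 49) = 7, with Bézout identity 1·448 − 9·49 = 7. Containment (⊇): the Bézout identity exhibits 7 as an element of (448, 49), giving (7) ⊆ (448, 49). Containment (⊆): since 7 | 448 and 7 | 49 (448 = 7·64, 49 = 7·7), every Z-linear combination of 448 and 49 is divisible by 7, so (448, 49) ⊆ (7). Therefore (448, 49) = (7), d = 7.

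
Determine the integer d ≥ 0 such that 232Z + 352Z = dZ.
(232, 352) = (8); d = 8

In the PID Z, (a, b) is generated by gcd(a, b). Compute gcd(352, 232) with the extended Euclidean algorithm, tracking rows (r, s, t) with s·352 + t·232 = r:
  row A: (352, 1, 0)   [1·352 + 0·232 = 352]
  row B: (232, 0, 1)   [0·352 + 1·232 = 232]
  352 = 1·232 + 120   → row C = row A − 1·row B = (120, 1, −1)   [check: 1·352 − 1·232 = 120]
  232 = 1·120 + 112   → row D = row B − 1·row C = (112, −1, 2)   [check: −1·352 + 2·232 = 112]
  120 = 1·112 + 8   → row E = row C − 1·row D = (8, 2, −3)   [check: 2·352 − 3·232 = 8]
  112 = 14·8 + 0   → remainder 0, stop. gcd = 8 (last nonzero row E).
So gcd(232, 352) = 8, with Bézout identity 2·352 − 3·232 = 8. Containment (⊇): the Bézout identity exhibits 8 as an element of (232, 352), giving (8) ⊆ (232, 352). Containment (⊆): since 8 | 232 and 8 | 352 (232 = 8·29, 352 = 8·44), every Z-linear combination of 232 and 352 is divisible by 8, so (232, 352) ⊆ (8). Therefore (232, 352) = (8), d = 8.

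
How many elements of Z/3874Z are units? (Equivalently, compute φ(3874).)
Z/3874Z has φ(3874) = 1776 units

An element a ∈ Z/3874Z is a unit iff gcd(a, 3874) = 1, so the number of units is φ(3874). φ is multiplicative, with φ(p^e) = p^e − p^(e−1). Factorise 3874 = 2 · 13 · 149. Then
  φ(3874) = (2 − 1) · (13 − 1) · (149 − 1) = 1 · 12 · 148 = 1776.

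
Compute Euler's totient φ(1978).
φ(1978) = 924

φ is multiplicative, with φ(p^e) = p^e − p^(e−1). Factorise 1978 = 2 · 23 · 43. Then
  φ(1978) = (2 − 1) · (23 − 1) · (43 − 1) = 1 · 22 · 42 = 924.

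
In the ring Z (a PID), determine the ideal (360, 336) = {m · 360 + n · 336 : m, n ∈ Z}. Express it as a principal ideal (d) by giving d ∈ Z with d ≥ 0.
In the PID Z, (a, b) is generated by gcd(a, b). Compute gcd(360, 336) with the extended Euclidean algorithm, tracking rows (r, s, t) with s·360 + t·336 = r:
  row A: (360, 1, 0)   [1·360 + 0·336 = 360]
  row B: (336, 0, 1)   [0·360 + 1·336 = 336]
  360 = 1·336 + 24   → row C = row A − 1·row B = (24, 1, −1)   [check: 1·360 − 1·336 = 24]
  336 = 14·24 + 0   → remainder 0, stop. gcd = 24 (last nonzero row C).
So gcd(360, 336) = 24, with Bézout identity 1·360 − 1·336 = 24. Containment (⊇): the Bézout identity exhibits 24 as an element of (360, 336), giving (24) ⊆ (360, 336). Containment (⊆): since 24 | 360 and 24 | 336 (360 = 24·15, 336 = 24·14), every Z-linear combination of 360 and 336 is divisible by 24, so (360, 336) ⊆ (24). Therefore (360, 336) = (24), d = 24.

Final answer: (360, 336) = (24); d = 24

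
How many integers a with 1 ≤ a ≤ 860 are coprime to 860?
336

The number of a ∈ {1, ..., 860} with gcd(a, 860) = 1 is by definition Euler's totient φ(860). φ is multiplicative, with φ(p^e) = p^e − p^(e−1). Factorise 860 = 2^2 · 5 · 43. Then
  φ(860) = (2^2 − 2^1) · (5 − 1) · (43 − 1) = 2 · 4 · 42 = 336.
So there are 336 such integers.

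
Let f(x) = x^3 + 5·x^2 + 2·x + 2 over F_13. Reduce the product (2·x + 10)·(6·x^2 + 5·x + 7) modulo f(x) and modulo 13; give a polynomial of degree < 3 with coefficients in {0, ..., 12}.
Multiply as integer polynomials: a · b = 12·x^3 + 70·x^2 + 64·x + 70. Reducing coefficients mod 13: a · b ≡ 12·x^3 + 5·x^2 + 12·x + 5. Now divide by f(x) = x^3 + 5·x^2 + 2·x + 2 in F_13[x], eliminating the leading term at each step:
  leading term 12·x^3: subtract (12)·f(x) = 12·x^3 + 8·x^2 + 11·x + 11, leaving 10·x^2 + x + 7 (coefficients mod 13)
The degree is now < 3, so this is the remainder. Hence a · b ≡ 10·x^2 + x + 7 in F_13[x]/(f).

Final answer: a · b ≡ 10·x^2 + x + 7 (mod f(x))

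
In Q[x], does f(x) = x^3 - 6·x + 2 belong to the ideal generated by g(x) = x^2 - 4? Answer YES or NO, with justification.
In Q[x] the ideal (g) consists of all multiples of g, so f ∈ (g) iff g | f, i.e. iff the remainder of f on division by g is 0. Divide f by g (g is monic, so eliminate the leading term of the running remainder at each step):
  leading term x^3: subtract (x)·g(x) = x^3 - 4·x, leaving 2 - 2·x
The remainder r(x) = 2 - 2·x ≠ 0 (and deg r < deg g), so g ∤ f, i.e. f ∉ (g).

Final answer: NO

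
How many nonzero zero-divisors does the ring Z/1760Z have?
Z/1760Z has 1119 nonzero zero-divisors

In Z/1760Z each nonzero element is either a unit (gcd with 1760 is 1) or a zero-divisor (gcd > 1). The number of units is φ(1760): factorise 1760 = 2^5 · 5 · 11, so φ(1760) = (2^5 − 2^4) · (5 − 1) · (11 − 1) = 16 · 4 · 10 = 640. The nonzero elements number 1760 − 1 = 1759. Hence the nonzero zero-divisors number 1759 − 640 = 1119.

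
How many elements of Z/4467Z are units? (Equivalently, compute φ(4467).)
Z/4467Z has φ(4467) = 2976 units

An element a ∈ Z/4467Z is a unit iff gcd(a, 4467) = 1, so the number of units is φ(4467). φ is multiplicative, with φ(p^e) = p^e − p^(e−1). Factorise 4467 = 3 · 1489. Then
  φ(4467) = (3 − 1) · (1489 − 1) = 2 · 1488 = 2976.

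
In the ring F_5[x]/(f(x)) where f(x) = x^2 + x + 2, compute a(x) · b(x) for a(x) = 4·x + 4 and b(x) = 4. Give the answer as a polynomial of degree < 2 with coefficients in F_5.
a · b ≡ x + 1 (mod f(x))

Multiply as integer polynomials: a · b = 16·x + 16. Reducing coefficients mod 5: a · b ≡ x + 1. This already has degree < 2, so no reduction by f is needed. Hence a · b ≡ x + 1 in F_5[x]/(f).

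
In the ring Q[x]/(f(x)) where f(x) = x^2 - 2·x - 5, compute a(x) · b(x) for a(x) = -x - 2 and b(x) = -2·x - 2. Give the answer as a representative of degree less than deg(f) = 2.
a · b ≡ 10·x + 14 (mod f(x))

First multiply in Q[x] without reducing: a · b = 2·x^2 + 6·x + 4. Now divide by f(x) = x^2 - 2·x - 5, eliminating the leading term at each step:
  leading term 2·x^2: subtract (2)·f(x) = 2·x^2 - 4·x - 10, leaving 10·x + 14
The degree is now < 2, so this is the remainder. Hence a · b ≡ 10·x + 14 in Q[x]/(f).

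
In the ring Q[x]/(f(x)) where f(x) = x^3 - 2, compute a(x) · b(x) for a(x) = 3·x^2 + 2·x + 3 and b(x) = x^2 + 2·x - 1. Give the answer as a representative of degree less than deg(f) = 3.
a · b ≡ 4·x^2 + 10·x + 13 (mod f(x))

First multiply in Q[x] without reducing: a · b = 3·x^4 + 8·x^3 + 4·x^2 + 4·x - 3. Now divide by f(x) = x^3 - 2, eliminating the leading term at each step:
  leading term 3·x^4: subtract (3·x)·f(x) = 3·x^4 - 6·x, leaving 8·x^3 + 4·x^2 + 10·x - 3
  leading term 8·x^3: subtract (8)·f(x) = 8·x^3 - 16, leaving 4·x^2 + 10·x + 13
The degree is now < 3, so this is the remainder. Hence a · b ≡ 4·x^2 + 10·x + 13 in Q[x]/(f).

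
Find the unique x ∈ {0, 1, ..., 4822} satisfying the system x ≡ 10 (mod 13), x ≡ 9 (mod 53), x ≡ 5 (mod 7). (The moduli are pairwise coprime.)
x ≡ 1440 (mod 4823); the representative in [0, 4823) is 1440

The moduli 13, 53, 7 are pairwise coprime, so by the CRT there is a unique solution mod 13·53·7 = 4823.
Solve by successive substitution. Start with x ≡ 10 (mod 13).
  Combine with x ≡ 9 (mod 53): write x = 10 + 13·t and require 10 + 13·t ≡ 9 (mod 53), i.e. 13·t ≡ 9 − 10 ≡ 52 (mod 53). Since 13^(−1) ≡ 49 (mod 53), t ≡ 49·52 ≡ 4 (mod 53). So x ≡ 10 + 13·4 = 62 (mod 689).
  Combine with x ≡ 5 (mod 7): write x = 62 + 689·t and require 62 + 689·t ≡ 5 (mod 7), i.e. 689·t ≡ 5 − 62 ≡ 6 (mod 7). Since 689^(−1) ≡ 5 (mod 7) (689 ≡ 3 (mod 7)), t ≡ 5·6 ≡ 2 (mod 7). So x ≡ 62 + 689·2 = 1440 (mod 4823).
Unique solution in [0, 4823): x = 1440.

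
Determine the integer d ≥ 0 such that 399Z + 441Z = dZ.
(399, 441) = (21); d = 21

In the PID Z, (a, b) is generated by gcd(a, b). Compute gcd(441, 399) with the extended Euclidean algorithm, tracking rows (r, s, t) with s·441 + t·399 = r:
  row A: (441, 1, 0)   [1·441 + 0·399 = 441]
  row B: (399, 0, 1)   [0·441 + 1·399 = 399]
  441 = 1·399 + 42   → row C = row A − 1·row B = (42, 1, −1)   [check: 1·441 − 1·399 = 42]
  399 = 9·42 + 21   → row D = row B − 9·row C = (21, −9, 10)   [check: −9·441 + 10·399 = 21]
  42 = 2·21 + 0   → remainder 0, stop. gcd = 21 (last nonzero row D).
So gcd(399, 441) = 21, with Bézout identity −9·441 + 10·399 = 21. Containment (⊇): the Bézout identity exhibits 21 as an element of (399, 441), giving (21) ⊆ (399, 441). Containment (⊆): since 21 | 399 and 21 | 441 (399 = 21·19, 441 = 21·21), every Z-linear combination of 399 and 441 is divisible by 21, so (399, 441) ⊆ (21). Therefore (399, 441) = (21), d = 21.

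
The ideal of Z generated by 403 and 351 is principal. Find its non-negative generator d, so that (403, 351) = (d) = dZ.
In the PID Z, (a, b) is generated by gcd(a, b). Compute gcd(403, 351) with the extended Euclidean algorithm, tracking rows (r, s, t) with s·403 + t·351 = r:
  row A: (403, 1, 0)   [1·403 + 0·351 = 403]
  row B: (351, 0, 1)   [0·403 + 1·351 = 351]
  403 = 1·351 + 52   → row C = row A − 1·row B = (52, 1, −1)   [check: 1·403 − 1·351 = 52]
  351 = 6·52 + 39   → row D = row B − 6·row C = (39, −6, 7)   [check: −6·403 + 7·351 = 39]
  52 = 1·39 + 13   → row E = row C − 1·row D = (13, 7, −8)   [check: 7·403 − 8·351 = 13]
  39 = 3·13 + 0   → remainder 0, stop. gcd = 13 (last nonzero row E).
So gcd(403, 351) = 13, with Bézout identity 7·403 − 8·351 = 13. Containment (⊇): the Bézout identity exhibits 13 as an element of (403, 351), giving (13) ⊆ (403, 351). Containment (⊆): since 13 | 403 and 13 | 351 (403 = 13·31, 351 = 13·27), every Z-linear combination of 403 and 351 is divisible by 13, so (403, 351) ⊆ (13). Therefore (403, 351) = (13), d = 13.

Final answer: (403, 351) = (13); d = 13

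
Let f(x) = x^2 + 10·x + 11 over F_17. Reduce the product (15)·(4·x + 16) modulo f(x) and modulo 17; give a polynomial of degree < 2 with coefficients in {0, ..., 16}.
Multiply as integer polynomials: a · b = 60·x + 240. Reducing coefficients mod 17: a · b ≡ 9·x + 2. This already has degree < 2, so no reduction by f is needed. Hence a · b ≡ 9·x + 2 in F_17[x]/(f).

Final answer: a · b ≡ 9·x + 2 (mod f(x))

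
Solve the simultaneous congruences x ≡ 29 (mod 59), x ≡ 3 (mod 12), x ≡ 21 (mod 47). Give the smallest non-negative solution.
x ≡ 3687 (mod 33276); the representative in [0, 33276) is 3687

The moduli 59, 12, 47 are pairwise coprime, so by the CRT there is a unique solution mod 59·12·47 = 33276.
Solve by successive substitution. Start with x ≡ 29 (mod 59).
  Combine with x ≡ 3 (mod 12): write x = 29 + 59·t and require 29 + 59·t ≡ 3 (mod 12), i.e. 59·t ≡ 3 − 29 ≡ 10 (mod 12). Since 59^(−1) ≡ 11 (mod 12) (59 ≡ 11 (mod 12)), t ≡ 11·10 ≡ 2 (mod 12). So x ≡ 29 + 59·2 = 147 (mod 708).
  Combine with x ≡ 21 (mod 47): write x = 147 + 708·t and require 147 + 708·t ≡ 21 (mod 47), i.e. 708·t ≡ 21 − 147 ≡ 15 (mod 47). Since 708^(−1) ≡ 16 (mod 47) (708 ≡ 3 (mod 47)), t ≡ 16·15 ≡ 5 (mod 47). So x ≡ 147 + 708·5 = 3687 (mod 33276).
Unique solution in [0, 33276): x = 3687.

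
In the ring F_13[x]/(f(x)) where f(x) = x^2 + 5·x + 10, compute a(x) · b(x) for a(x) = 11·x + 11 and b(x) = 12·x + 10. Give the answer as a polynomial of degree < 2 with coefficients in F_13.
a · b ≡ 11·x + 12 (mod f(x))

Multiply as integer polynomials: a · b = 132·x^2 + 242·x + 110. Reducing coefficients mod 13: a · b ≡ 2·x^2 + 8·x + 6. Now divide by f(x) = x^2 + 5·x + 10 in F_13[x], eliminating the leading term at each step:
  leading term 2·x^2: subtract (2)·f(x) = 2·x^2 + 10·x + 7, leaving 11·x + 12 (coefficients mod 13)
The degree is now < 2, so this is the remainder. Hence a · b ≡ 11·x + 12 in F_13[x]/(f).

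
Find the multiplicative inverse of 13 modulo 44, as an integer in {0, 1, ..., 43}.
13^(−1) ≡ 17 (mod 44)

Apply the extended Euclidean algorithm to (44, 13), tracking rows (r, s, t) with s·44 + t·13 = r. Each division r_prev = q·r_cur + r_new produces the new row as (previous row) − q·(current row):
  row A: (44, 1, 0)   [1·44 + 0·13 = 44]
  row B: (13, 0, 1)   [0·44 + 1·13 = 13]
  44 = 3·13 + 5   → row C = row A − 3·row B = (5, 1, −3)   [check: 1·44 − 3·13 = 5]
  13 = 2·5 + 3   → row D = row B − 2·row C = (3, −2, 7)   [check: −2·44 + 7·13 = 3]
  5 = 1·3 + 2   → row E = row C − 1·row D = (2, 3, −10)   [check: 3·44 − 10·13 = 2]
  3 = 1·2 + 1   → row F = row D − 1·row E = (1, −5, 17)   [check: −5·44 + 17·13 = 1]
  2 = 2·1 + 0   → remainder 0, stop. gcd = 1 (last nonzero row F).
The gcd is 1, so 13 is invertible mod 44. The last nonzero row gives −5·44 + 17·13 = 1, so t = 17. So 13^(−1) ≡ 17 (mod 44). Verify: 13 · 17 = 221 ≡ 1 (mod 44). ✓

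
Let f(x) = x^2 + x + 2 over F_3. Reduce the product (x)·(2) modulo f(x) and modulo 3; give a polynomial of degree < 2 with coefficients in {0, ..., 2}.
a · b ≡ 2·x (mod f(x))

Multiply as integer polynomials: a · b = 2·x. Reducing coefficients mod 3: a · b ≡ 2·x. This already has degree < 2, so no reduction by f is needed. Hence a · b ≡ 2·x in F_3[x]/(f).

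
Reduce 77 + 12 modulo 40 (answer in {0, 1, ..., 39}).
9

Reduce the summands first: 77 ≡ 37 (mod 40), so 77 + 12 ≡ 37 + 12 (mod 40). 37 + 12 = 49; 49 = 1·40 + 9, so (77 + 12) mod 40 = 9.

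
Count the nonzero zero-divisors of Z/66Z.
Z/66Z has 45 nonzero zero-divisors

In Z/66Z each nonzero element is either a unit (gcd with 66 is 1) or a zero-divisor (gcd > 1). The number of units is φ(66): factorise 66 = 2 · 3 · 11, so φ(66) = (2 − 1) · (3 − 1) · (11 − 1) = 1 · 2 · 10 = 20. The nonzero elements number 66 − 1 = 65. Hence the nonzero zero-divisors number 65 − 20 = 45.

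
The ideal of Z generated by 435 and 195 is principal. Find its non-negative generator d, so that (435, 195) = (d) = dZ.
In the PID Z, (a, b) is generated by gcd(a, b). Compute gcd(435, 195) with the extended Euclidean algorithm, tracking rows (r, s, t) with s·435 + t·195 = r:
  row A: (435, 1, 0)   [1·435 + 0·195 = 435]
  row B: (195, 0, 1)   [0·435 + 1·195 = 195]
  435 = 2·195 + 45   → row C = row A − 2·row B = (45, 1, −2)   [check: 1·435 − 2·195 = 45]
  195 = 4·45 + 15   → row D = row B − 4·row C = (15, −4, 9)   [check: −4·435 + 9·195 = 15]
  45 = 3·15 + 0   → remainder 0, stop. gcd = 15 (last nonzero row D).
So gcd(435, 195) = 15, with Bézout identity −4·435 + 9·195 = 15. Containment (⊇): the Bézout identity exhibits 15 as an element of (435, 195), giving (15) ⊆ (435, 195). Containment (⊆): since 15 | 435 and 15 | 195 (435 = 15·29, 195 = 15·13), every Z-linear combination of 435 and 195 is divisible by 15, so (435, 195) ⊆ (15). Therefore (435, 195) = (15), d = 15.

Final answer: (435, 195) = (15); d = 15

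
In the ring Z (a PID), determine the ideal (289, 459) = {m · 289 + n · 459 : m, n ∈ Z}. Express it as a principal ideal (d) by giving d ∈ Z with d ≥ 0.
In the PID Z, (a, b) is generated by gcd(a, b). Compute gcd(459, 289) with the extended Euclidean algorithm, tracking rows (r, s, t) with s·459 + t·289 = r:
  row A: (459, 1, 0)   [1·459 + 0·289 = 459]
  row B: (289, 0, 1)   [0·459 + 1·289 = 289]
  459 = 1·289 + 170   → row C = row A − 1·row B = (170, 1, −1)   [check: 1·459 − 1·289 = 170]
  289 = 1·170 + 119   → row D = row B − 1·row C = (119, −1, 2)   [check: −1·459 + 2·289 = 119]
  170 = 1·119 + 51   → row E = row C − 1·row D = (51, 2, −3)   [check: 2·459 − 3·289 = 51]
  119 = 2·51 + 17   → row F = row D − 2·row E = (17, −5, 8)   [check: −5·459 + 8·289 = 17]
  51 = 3·17 + 0   → remainder 0, stop. gcd = 17 (last nonzero row F).
So gcd(289, 459) = 17, with Bézout identity −5·459 + 8·289 = 17. Containment (⊇): the Bézout identity exhibits 17 as an element of (289, 459), giving (17) ⊆ (289, 459). Containment (⊆): since 17 | 289 and 17 | 459 (289 = 17·17, 459 = 17·27), every Z-linear combination of 289 and 459 is divisible by 17, so (289, 459) ⊆ (17). Therefore (289, 459) = (17), d = 17.

Final answer: (289, 459) = (17); d = 17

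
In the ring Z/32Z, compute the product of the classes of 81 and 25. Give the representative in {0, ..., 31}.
Reduce the factors first: 81 ≡ 17 (mod 32), so 81 · 25 ≡ 17 · 25 (mod 32). 17 · 25 = 425. Dividing by 32: 425 = 13·32 + 9. So (81 · 25) mod 32 = 9.

Final answer: 9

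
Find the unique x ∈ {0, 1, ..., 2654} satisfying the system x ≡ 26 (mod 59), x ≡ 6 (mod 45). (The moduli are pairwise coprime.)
The moduli 59, 45 are pairwise coprime, so by the CRT there is a unique solution mod 59·45 = 2655.
Solve by successive substitution. Start with x ≡ 26 (mod 59).
  Combine with x ≡ 6 (mod 45): write x = 26 + 59·t and require 26 + 59·t ≡ 6 (mod 45), i.e. 59·t ≡ 6 − 26 ≡ 25 (mod 45). Since 59^(−1) ≡ 29 (mod 45) (59 ≡ 14 (mod 45)), t ≡ 29·25 ≡ 5 (mod 45). So x ≡ 26 + 59·5 = 321 (mod 2655).
Unique solution in [0, 2655): x = 321.

Final answer: x ≡ 321 (mod 2655); the representative in [0, 2655) is 321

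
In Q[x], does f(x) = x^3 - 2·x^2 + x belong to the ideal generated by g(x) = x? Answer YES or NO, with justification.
In Q[x] the ideal (g) consists of all multiples of g, so f ∈ (g) iff g | f, i.e. iff the remainder of f on division by g is 0. Divide f by g (g is monic, so eliminate the leading term of the running remainder at each step):
  leading term x^3: subtract (x^2)·g(x) = x^3, leaving -2·x^2 + x
  leading term -2·x^2: subtract (-2·x)·g(x) = -2·x^2, leaving x
  leading term x: subtract (1)·g(x) = x, leaving 0
The remainder is 0, so f(x) = g(x) · h(x) with h(x) = x^2 - 2·x + 1. Hence g | f, i.e. f ∈ (g).

Final answer: YES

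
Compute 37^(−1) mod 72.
37^(−1) ≡ 37 (mod 72)

Apply the extended Euclidean algorithm to (72, 37), tracking rows (r, s, t) with s·72 + t·37 = r. Each division r_prev = q·r_cur + r_new produces the new row as (previous row) − q·(current row):
  row A: (72, 1, 0)   [1·72 + 0·37 = 72]
  row B: (37, 0, 1)   [0·72 + 1·37 = 37]
  72 = 1·37 + 35   → row C = row A − 1·row B = (35, 1, −1)   [check: 1·72 − 1·37 = 35]
  37 = 1·35 + 2   → row D = row B − 1·row C = (2, −1, 2)   [check: −1·72 + 2·37 = 2]
  35 = 17·2 + 1   → row E = row C − 17·row D = (1, 18, −35)   [check: 18·72 − 35·37 = 1]
  2 = 2·1 + 0   → remainder 0, stop. gcd = 1 (last nonzero row E).
The gcd is 1, so 37 is invertible mod 72. The last nonzero row gives 18·72 − 35·37 = 1, so t = −35. So 37^(−1) ≡ −35 ≡ 37 (mod 72). Verify: 37 · 37 = 1369 ≡ 1 (mod 72). ✓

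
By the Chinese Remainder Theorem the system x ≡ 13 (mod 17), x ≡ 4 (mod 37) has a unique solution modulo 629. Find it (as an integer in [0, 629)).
The moduli 17, 37 are pairwise coprime, so by the CRT there is a unique solution mod 17·37 = 629.
Solve by successive substitution. Start with x ≡ 13 (mod 17).
  Combine with x ≡ 4 (mod 37): write x = 13 + 17·t and require 13 + 17·t ≡ 4 (mod 37), i.e. 17·t ≡ 4 − 13 ≡ 28 (mod 37). Since 17^(−1) ≡ 24 (mod 37), t ≡ 24·28 ≡ 6 (mod 37). So x ≡ 13 + 17·6 = 115 (mod 629).
Unique solution in [0, 629): x = 115.

Final answer: x ≡ 115 (mod 629); the representative in [0, 629) is 115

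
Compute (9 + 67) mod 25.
1

Reduce the summands first: 67 ≡ 17 (mod 25), so 9 + 67 ≡ 9 + 17 (mod 25). 9 + 17 = 26; 26 = 1·25 + 1, so (9 + 67) mod 25 = 1.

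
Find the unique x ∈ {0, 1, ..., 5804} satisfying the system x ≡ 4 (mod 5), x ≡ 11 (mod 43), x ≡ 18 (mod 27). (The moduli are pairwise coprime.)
The moduli 5, 43, 27 are pairwise coprime, so by the CRT there is a unique solution mod 5·43·27 = 5805.
Solve by successive substitution. Start with x ≡ 4 (mod 5).
  Combine with x ≡ 11 (mod 43): write x = 4 + 5·t and require 4 + 5·t ≡ 11 (mod 43), i.e. 5·t ≡ 11 − 4 ≡ 7 (mod 43). Since 5^(−1) ≡ 26 (mod 43), t ≡ 26·7 ≡ 10 (mod 43). So x ≡ 4 + 5·10 = 54 (mod 215).
  Combine with x ≡ 18 (mod 27): write x = 54 + 215·t and require 54 + 215·t ≡ 18 (mod 27), i.e. 215·t ≡ 18 − 54 ≡ 18 (mod 27). Since 215^(−1) ≡ 26 (mod 27) (215 ≡ 26 (mod 27)), t ≡ 26·18 ≡ 9 (mod 27). So x ≡ 54 + 215·9 = 1989 (mod 5805).
Unique solution in [0, 5805): x = 1989.

Final answer: x ≡ 1989 (mod 5805); the representative in [0, 5805) is 1989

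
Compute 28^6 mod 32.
Use repeated squaring. Binary(6) = 110. Walk through the bits of the exponent 6 left-to-right: at each bit after the leading one, square the running value, then multiply by 28 if the bit is 1 (always reducing mod 32):
  bit 1 = 1 (leading): start with 28.
  bit 2 = 1: square 28^2 = 784 ≡ 16; bit is 1, so multiply 16·28 = 448 ≡ 0 (mod 32).
  bit 3 = 0: square 0^2 = 0 (mod 32).
Final value: 28^6 ≡ 0 (mod 32).

Final answer: 0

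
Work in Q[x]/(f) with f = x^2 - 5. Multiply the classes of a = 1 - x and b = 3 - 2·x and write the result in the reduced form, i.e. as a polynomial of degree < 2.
a · b ≡ 13 - 5·x (mod f(x))

First multiply in Q[x] without reducing: a · b = 2·x^2 - 5·x + 3. Now divide by f(x) = x^2 - 5, eliminating the leading term at each step:
  leading term 2·x^2: subtract (2)·f(x) = 2·x^2 - 10, leaving 13 - 5·x
The degree is now < 2, so this is the remainder. Hence a · b ≡ 13 - 5·x in Q[x]/(f).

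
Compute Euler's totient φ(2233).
φ(2233) = 1680

φ is multiplicative, with φ(p^e) = p^e − p^(e−1). Factorise 2233 = 7 · 11 · 29. Then
  φ(2233) = (7 − 1) · (11 − 1) · (29 − 1) = 6 · 10 · 28 = 1680.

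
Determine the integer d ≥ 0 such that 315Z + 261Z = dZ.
(315, 261) = (9); d = 9

In the PID Z, (a, b) is generated by gcd(a, b). Compute gcd(315, 261) with the extended Euclidean algorithm, tracking rows (r, s, t) with s·315 + t·261 = r:
  row A: (315, 1, 0)   [1·315 + 0·261 = 315]
  row B: (261, 0, 1)   [0·315 + 1·261 = 261]
  315 = 1·261 + 54   → row C = row A − 1·row B = (54, 1, −1)   [check: 1·315 − 1·261 = 54]
  261 = 4·54 + 45   → row D = row B − 4·row C = (45, −4, 5)   [check: −4·315 + 5·261 = 45]
  54 = 1·45 + 9   → row E = row C − 1·row D = (9, 5, −6)   [check: 5·315 − 6·261 = 9]
  45 = 5·9 + 0   → remainder 0, stop. gcd = 9 (last nonzero row E).
So gcd(315, 261) = 9, with Bézout identity 5·315 − 6·261 = 9. Containment (⊇): the Bézout identity exhibits 9 as an element of (315, 261), giving (9) ⊆ (315, 261). Containment (⊆): since 9 | 315 and 9 | 261 (315 = 9·35, 261 = 9·29), every Z-linear combination of 315 and 261 is divisible by 9, so (315, 261) ⊆ (9). Therefore (315, 261) = (9), d = 9.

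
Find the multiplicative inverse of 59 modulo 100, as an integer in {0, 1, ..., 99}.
59^(−1) ≡ 39 (mod 100)

Apply the extended Euclidean algorithm to (100, 59), tracking rows (r, s, t) with s·100 + t·59 = r. Each division r_prev = q·r_cur + r_new produces the new row as (previous row) − q·(current row):
  row A: (100, 1, 0)   [1·100 + 0·59 = 100]
  row B: (59, 0, 1)   [0·100 + 1·59 = 59]
  100 = 1·59 + 41   → row C = row A − 1·row B = (41, 1, −1)   [check: 1·100 − 1·59 = 41]
  59 = 1·41 + 18   → row D = row B − 1·row C = (18, −1, 2)   [check: −1·100 + 2·59 = 18]
  41 = 2·18 + 5   → row E = row C − 2·row D = (5, 3, −5)   [check: 3·100 − 5·59 = 5]
  18 = 3·5 + 3   → row F = row D − 3·row E = (3, −10, 17)   [check: −10·100 + 17·59 = 3]
  5 = 1·3 + 2   → row G = row E − 1·row F = (2, 13, −22)   [check: 13·100 − 22·59 = 2]
  3 = 1·2 + 1   → row H = row F − 1·row G = (1, −23, 39)   [check: −23·100 + 39·59 = 1]
  2 = 2·1 + 0   → remainder 0, stop. gcd = 1 (last nonzero row H).
The gcd is 1, so 59 is invertible mod 100. The last nonzero row gives −23·100 + 39·59 = 1, so t = 39. So 59^(−1) ≡ 39 (mod 100). Verify: 59 · 39 = 2301 ≡ 1 (mod 100). ✓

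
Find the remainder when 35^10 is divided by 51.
1

Use repeated squaring. Binary(10) = 1010. Walk through the bits of the exponent 10 left-to-right: at each bit after the leading one, square the running value, then multiply by 35 if the bit is 1 (always reducing mod 51):
  bit 1 = 1 (leading): start with 35.
  bit 2 = 0: square 35^2 = 1225 ≡ 1 (mod 51).
  bit 3 = 1: square 1^2 = 1; bit is 1, so multiply 1·35 = 35 (mod 51).
  bit 4 = 0: square 35^2 = 1225 ≡ 1 (mod 51).
Final value: 35^10 ≡ 1 (mod 51).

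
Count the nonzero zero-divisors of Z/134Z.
In Z/134Z each nonzero element is either a unit (gcd with 134 is 1) or a zero-divisor (gcd > 1). The number of units is φ(134): factorise 134 = 2 · 67, so φ(134) = (2 − 1) · (67 − 1) = 1 · 66 = 66. The nonzero elements number 134 − 1 = 133. Hence the nonzero zero-divisors number 133 − 66 = 67.

Final answer: Z/134Z has 67 nonzero zero-divisors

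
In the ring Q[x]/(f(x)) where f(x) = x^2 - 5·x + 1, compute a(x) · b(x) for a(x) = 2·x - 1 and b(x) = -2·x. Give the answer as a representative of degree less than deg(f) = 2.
a · b ≡ 4 - 18·x (mod f(x))

First multiply in Q[x] without reducing: a · b = -4·x^2 + 2·x. Now divide by f(x) = x^2 - 5·x + 1, eliminating the leading term at each step:
  leading term -4·x^2: subtract (-4)·f(x) = -4·x^2 + 20·x - 4, leaving 4 - 18·x
The degree is now < 2, so this is the remainder. Hence a · b ≡ 4 - 18·x in Q[x]/(f).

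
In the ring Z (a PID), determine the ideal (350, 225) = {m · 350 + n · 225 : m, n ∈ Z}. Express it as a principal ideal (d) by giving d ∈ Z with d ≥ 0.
(350, 225) = (25); d = 25

In the PID Z, (a, b) is generated by gcd(a, b). Compute gcd(350, 225) with the extended Euclidean algorithm, tracking rows (r, s, t) with s·350 + t·225 = r:
  row A: (350, 1, 0)   [1·350 + 0·225 = 350]
  row B: (225, 0, 1)   [0·350 + 1·225 = 225]
  350 = 1·225 + 125   → row C = row A − 1·row B = (125, 1, −1)   [check: 1·350 − 1·225 = 125]
  225 = 1·125 + 100   → row D = row B − 1·row C = (100, −1, 2)   [check: −1·350 + 2·225 = 100]
  125 = 1·100 + 25   → row E = row C − 1·row D = (25, 2, −3)   [check: 2·350 − 3·225 = 25]
  100 = 4·25 + 0   → remainder 0, stop. gcd = 25 (last nonzero row E).
So gcd(350, 225) = 25, with Bézout identity 2·350 − 3·225 = 25. Containment (⊇): the Bézout identity exhibits 25 as an element of (350, 225), giving (25) ⊆ (350, 225). Containment (⊆): since 25 | 350 and 25 | 225 (350 = 25·14, 225 = 25·9), every Z-linear combination of 350 and 225 is divisible by 25, so (350, 225) ⊆ (25). Therefore (350, 225) = (25), d = 25.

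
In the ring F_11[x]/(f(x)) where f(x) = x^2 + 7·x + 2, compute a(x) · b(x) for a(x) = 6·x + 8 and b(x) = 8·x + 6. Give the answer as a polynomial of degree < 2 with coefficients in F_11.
a · b ≡ 6·x + 7 (mod f(x))

Multiply as integer polynomials: a · b = 48·x^2 + 100·x + 48. Reducing coefficients mod 11: a · b ≡ 4·x^2 + x + 4. Now divide by f(x) = x^2 + 7·x + 2 in F_11[x], eliminating the leading term at each step:
  leading term 4·x^2: subtract (4)·f(x) = 4·x^2 + 6·x + 8, leaving 6·x + 7 (coefficients mod 11)
The degree is now < 2, so this is the remainder. Hence a · b ≡ 6·x + 7 in F_11[x]/(f).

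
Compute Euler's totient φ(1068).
φ(1068) = 352

φ is multiplicative, with φ(p^e) = p^e − p^(e−1). Factorise 1068 = 2^2 · 3 · 89. Then
  φ(1068) = (2^2 − 2^1) · (3 − 1) · (89 − 1) = 2 · 2 · 88 = 352.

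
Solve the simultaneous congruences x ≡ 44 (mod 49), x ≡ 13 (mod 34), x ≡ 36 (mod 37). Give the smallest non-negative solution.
The moduli 49, 34, 37 are pairwise coprime, so by the CRT there is a unique solution mod 49·34·37 = 61642.
Solve by successive substitution. Start with x ≡ 44 (mod 49).
  Combine with x ≡ 13 (mod 34): write x = 44 + 49·t and require 44 + 49·t ≡ 13 (mod 34), i.e. 49·t ≡ 13 − 44 ≡ 3 (mod 34). Since 49^(−1) ≡ 25 (mod 34) (49 ≡ 15 (mod 34)), t ≡ 25·3 ≡ 7 (mod 34). So x ≡ 44 + 49·7 = 387 (mod 1666).
  Combine with x ≡ 36 (mod 37): write x = 387 + 1666·t and require 387 + 1666·t ≡ 36 (mod 37), i.e. 1666·t ≡ 36 − 387 ≡ 19 (mod 37). Since 1666^(−1) ≡ 1 (mod 37) (1666 ≡ 1 (mod 37)), t ≡ 1·19 ≡ 19 (mod 37). So x ≡ 387 + 1666·19 = 32041 (mod 61642).
Unique solution in [0, 61642): x = 32041.

Final answer: x ≡ 32041 (mod 61642); the representative in [0, 61642) is 32041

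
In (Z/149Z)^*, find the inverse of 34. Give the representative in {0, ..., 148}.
Apply the extended Euclidean algorithm to (149, 34), tracking rows (r, s, t) with s·149 + t·34 = r. Each division r_prev = q·r_cur + r_new produces the new row as (previous row) − q·(current row):
  row A: (149, 1, 0)   [1·149 + 0·34 = 149]
  row B: (34, 0, 1)   [0·149 + 1·34 = 34]
  149 = 4·34 + 13   → row C = row A − 4·row B = (13, 1, −4)   [check: 1·149 − 4·34 = 13]
  34 = 2·13 + 8   → row D = row B − 2·row C = (8, −2, 9)   [check: −2·149 + 9·34 = 8]
  13 = 1·8 + 5   → row E = row C − 1·row D = (5, 3, −13)   [check: 3·149 − 13·34 = 5]
  8 = 1·5 + 3   → row F = row D − 1·row E = (3, −5, 22)   [check: −5·149 + 22·34 = 3]
  5 = 1·3 + 2   → row G = row E − 1·row F = (2, 8, −35)   [check: 8·149 − 35·34 = 2]
  3 = 1·2 + 1   → row H = row F − 1·row G = (1, −13, 57)   [check: −13·149 + 57·34 = 1]
  2 = 2·1 + 0   → remainder 0, stop. gcd = 1 (last nonzero row H).
The gcd is 1, so 34 is invertible mod 149. The last nonzero row gives −13·149 + 57·34 = 1, so t = 57. So 34^(−1) ≡ 57 (mod 149). Verify: 34 · 57 = 1938 ≡ 1 (mod 149). ✓

Final answer: 34^(−1) ≡ 57 (mod 149)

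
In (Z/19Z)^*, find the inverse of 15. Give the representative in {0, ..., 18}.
15^(−1) ≡ 14 (mod 19)

Apply the extended Euclidean algorithm to (19, 15), tracking rows (r, s, t) with s·19 + t·15 = r. Each division r_prev = q·r_cur + r_new produces the new row as (previous row) − q·(current row):
  row A: (19, 1, 0)   [1·19 + 0·15 = 19]
  row B: (15, 0, 1)   [0·19 + 1·15 = 15]
  19 = 1·15 + 4   → row C = row A − 1·row B = (4, 1, −1)   [check: 1·19 − 1·15 = 4]
  15 = 3·4 + 3   → row D = row B − 3·row C = (3, −3, 4)   [check: −3·19 + 4·15 = 3]
  4 = 1·3 + 1   → row E = row C − 1·row D = (1, 4, −5)   [check: 4·19 − 5·15 = 1]
  3 = 3·1 + 0   → remainder 0, stop. gcd = 1 (last nonzero row E).
The gcd is 1, so 15 is invertible mod 19. The last nonzero row gives 4·19 − 5·15 = 1, so t = −5. So 15^(−1) ≡ −5 ≡ 14 (mod 19). Verify: 15 · 14 = 210 ≡ 1 (mod 19). ✓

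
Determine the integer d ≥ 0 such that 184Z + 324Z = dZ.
In the PID Z, (a, b) is generated by gcd(a, b). Compute gcd(324, 184) with the extended Euclidean algorithm, tracking rows (r, s, t) with s·324 + t·184 = r:
  row A: (324, 1, 0)   [1·324 + 0·184 = 324]
  row B: (184, 0, 1)   [0·324 + 1·184 = 184]
  324 = 1·184 + 140   → row C = row A − 1·row B = (140, 1, −1)   [check: 1·324 − 1·184 = 140]
  184 = 1·140 + 44   → row D = row B − 1·row C = (44, −1, 2)   [check: −1·324 + 2·184 = 44]
  140 = 3·44 + 8   → row E = row C − 3·row D = (8, 4, −7)   [check: 4·324 − 7·184 = 8]
  44 = 5·8 + 4   → row F = row D − 5·row E = (4, −21, 37)   [check: −21·324 + 37·184 = 4]
  8 = 2·4 + 0   → remainder 0, stop. gcd = 4 (last nonzero row F).
So gcd(184, 324) = 4, with Bézout identity −21·324 + 37·184 = 4. Containment (⊇): the Bézout identity exhibits 4 as an element of (184, 324), giving (4) ⊆ (184, 324). Containment (⊆): since 4 | 184 and 4 | 324 (184 = 4·46, 324 = 4·81), every Z-linear combination of 184 and 324 is divisible by 4, so (184, 324) ⊆ (4). Therefore (184, 324) = (4), d = 4.

Final answer: (184, 324) = (4); d = 4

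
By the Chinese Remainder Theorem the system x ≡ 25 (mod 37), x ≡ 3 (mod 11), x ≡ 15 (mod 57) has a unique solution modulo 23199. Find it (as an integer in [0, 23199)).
x ≡ 5316 (mod 23199); the representative in [0, 23199) is 5316

The moduli 37, 11, 57 are pairwise coprime, so by the CRT there is a unique solution mod 37·11·57 = 23199.
Solve by successive substitution. Start with x ≡ 25 (mod 37).
  Combine with x ≡ 3 (mod 11): write x = 25 + 37·t and require 25 + 37·t ≡ 3 (mod 11), i.e. 37·t ≡ 3 − 25 ≡ 0 (mod 11). Since 37^(−1) ≡ 3 (mod 11) (37 ≡ 4 (mod 11)), t ≡ 3·0 ≡ 0 (mod 11). So x ≡ 25 + 37·0 = 25 (mod 407).
  Combine with x ≡ 15 (mod 57): write x = 25 + 407·t and require 25 + 407·t ≡ 15 (mod 57), i.e. 407·t ≡ 15 − 25 ≡ 47 (mod 57). Since 407^(−1) ≡ 50 (mod 57) (407 ≡ 8 (mod 57)), t ≡ 50·47 ≡ 13 (mod 57). So x ≡ 25 + 407·13 = 5316 (mod 23199).
Unique solution in [0, 23199): x = 5316.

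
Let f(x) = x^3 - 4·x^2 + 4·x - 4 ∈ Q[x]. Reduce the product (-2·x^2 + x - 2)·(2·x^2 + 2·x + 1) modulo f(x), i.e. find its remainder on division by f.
First multiply in Q[x] without reducing: a · b = -4·x^4 - 2·x^3 - 4·x^2 - 3·x - 2. Now divide by f(x) = x^3 - 4·x^2 + 4·x - 4, eliminating the leading term at each step:
  leading term -4·x^4: subtract (-4·x)·f(x) = -4·x^4 + 16·x^3 - 16·x^2 + 16·x, leaving -18·x^3 + 12·x^2 - 19·x - 2
  leading term -18·x^3: subtract (-18)·f(x) = -18·x^3 + 72·x^2 - 72·x + 72, leaving -60·x^2 + 53·x - 74
The degree is now < 3, so this is the remainder. Hence a · b ≡ -60·x^2 + 53·x - 74 in Q[x]/(f).

Final answer: a · b ≡ -60·x^2 + 53·x - 74 (mod f(x))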